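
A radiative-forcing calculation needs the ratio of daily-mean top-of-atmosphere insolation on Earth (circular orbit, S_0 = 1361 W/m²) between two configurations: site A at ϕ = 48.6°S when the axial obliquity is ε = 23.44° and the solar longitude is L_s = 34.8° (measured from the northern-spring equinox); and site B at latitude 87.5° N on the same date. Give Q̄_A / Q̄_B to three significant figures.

— Configuration A (ϕ=-48.6°):
Solar declination: sin δ = sin ε · sin L_s = sin 23.44° × sin 34.8° = 0.22702, so δ = +13.122°.
cos h₀ = −tan(-48.6°) tan(+13.122°) = 0.2644, h₀ = 1.3032 rad.
Bracket: h₀ sin ϕ sin δ + cos ϕ cos δ sin h₀ = 1.3032×-0.75011×0.22702 + 0.66131×0.97389×0.96441 = -0.221922 + 0.621122 = 0.399200.
Q̄ = (S_0/π) × [bracket] = (1361/π) × 0.399200 = 172.94 W/m².
— Configuration B (ϕ=+87.5°):
cos h₀ = −tan(+87.5°) tan(+13.122°) = -5.3391 ≤ −1 ⇒ polar day, h₀ = π.
Bracket: h₀ sin ϕ sin δ + cos ϕ cos δ sin h₀ = 3.1416×0.99905×0.22702 + 0.04362×0.97389×0.00000 = 0.712528 + 0.000000 = 0.712528.
Q̄ = (S_0/π) × [bracket] = (1361/π) × 0.712528 = 308.68 W/m².
Ratio Q̄_A / Q̄_B = 172.94 / 308.68 = 0.5603.

Q̄_A / Q̄_B ≈ 0.560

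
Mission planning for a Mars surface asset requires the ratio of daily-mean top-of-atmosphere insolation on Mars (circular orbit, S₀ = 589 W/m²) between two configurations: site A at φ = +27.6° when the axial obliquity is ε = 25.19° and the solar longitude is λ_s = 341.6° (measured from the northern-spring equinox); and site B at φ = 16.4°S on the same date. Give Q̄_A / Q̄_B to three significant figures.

Q̄_A / Q̄_B ≈ 0.774

— Configuration A (φ=+27.6°):
Solar declination: sin δ = sin ε · sin λ_s = sin 25.19° × sin 341.6° = -0.13435, so δ = -7.721°.
cos H₀ = −tan(+27.6°) tan(-7.721°) = 0.0709, H₀ = 1.4999 rad.
Bracket: H₀ sin φ sin δ + cos φ cos δ sin H₀ = 1.4999×0.46330×-0.13435 + 0.88620×0.99093×0.99749 = -0.093360 + 0.875958 = 0.782598.
Q̄ = (S₀/π) × [bracket] = (589/π) × 0.782598 = 146.73 W/m².
— Configuration B (φ=-16.4°):
cos H₀ = −tan(-16.4°) tan(-7.721°) = -0.0399, H₀ = 1.6107 rad.
Bracket: H₀ sin φ sin δ + cos φ cos δ sin H₀ = 1.6107×-0.28234×-0.13435 + 0.95931×0.99093×0.99920 = 0.061098 + 0.949849 = 1.010947.
Q̄ = (S₀/π) × [bracket] = (589/π) × 1.010947 = 189.54 W/m².
Ratio Q̄_A / Q̄_B = 146.73 / 189.54 = 0.7741.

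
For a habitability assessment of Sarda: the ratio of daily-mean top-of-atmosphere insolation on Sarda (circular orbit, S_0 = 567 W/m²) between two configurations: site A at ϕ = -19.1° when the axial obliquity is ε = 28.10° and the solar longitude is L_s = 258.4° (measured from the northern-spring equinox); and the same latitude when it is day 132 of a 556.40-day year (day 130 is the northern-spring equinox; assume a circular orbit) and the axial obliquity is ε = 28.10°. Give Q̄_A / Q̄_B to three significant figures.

Q̄_A / Q̄_B ≈ 1.16

— Configuration A (ϕ=-19.1°):
Solar declination: sin δ = sin ε · sin L_s = sin 28.10° × sin 258.4° = -0.46139, so δ = -27.477°.
cos h₀ = −tan(-19.1°) tan(-27.477°) = -0.1801, h₀ = 1.7519 rad.
Bracket: h₀ sin ϕ sin δ + cos ϕ cos δ sin h₀ = 1.7519×-0.32722×-0.46139 + 0.94495×0.88720×0.98365 = 0.264495 + 0.824652 = 1.089147.
Q̄ = (S_0/π) × [bracket] = (567/π) × 1.089147 = 196.57 W/m².
— Configuration B (ϕ=-19.1°):
Solar longitude: L_s = 360° × (132 − 130)/556.40 = 1.294°.
sin δ = sin 28.10° × sin 1.294° = 0.01064, so δ = +0.609°.
cos h₀ = −tan(-19.1°) tan(+0.609°) = 0.0037, h₀ = 1.5671 rad.
Bracket: h₀ sin ϕ sin δ + cos ϕ cos δ sin h₀ = 1.5671×-0.32722×0.01064 + 0.94495×0.99994×0.99999 = -0.005456 + 0.944884 = 0.939428.
Q̄ = (S_0/π) × [bracket] = (567/π) × 0.939428 = 169.55 W/m².
Ratio Q̄_A / Q̄_B = 196.57 / 169.55 = 1.159.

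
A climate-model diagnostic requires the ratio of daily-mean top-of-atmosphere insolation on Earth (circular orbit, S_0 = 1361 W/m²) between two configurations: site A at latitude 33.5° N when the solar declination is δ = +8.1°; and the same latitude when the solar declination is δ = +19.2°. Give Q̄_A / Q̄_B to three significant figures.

— Configuration A (ϕ=+33.5°):
cos h₀ = −tan(+33.5°) tan(+8.100°) = -0.0942, h₀ = 1.6651 rad.
Bracket: h₀ sin ϕ sin δ + cos ϕ cos δ sin h₀ = 1.6651×0.55194×0.14090 + 0.83389×0.99002×0.99555 = 0.129492 + 0.821894 = 0.951386.
Q̄ = (S_0/π) × [bracket] = (1361/π) × 0.951386 = 412.16 W/m².
— Configuration B (ϕ=+33.5°):
cos h₀ = −tan(+33.5°) tan(+19.200°) = -0.2305, h₀ = 1.8034 rad.
Bracket: h₀ sin ϕ sin δ + cos ϕ cos δ sin h₀ = 1.8034×0.55194×0.32887 + 0.83389×0.94438×0.97307 = 0.327347 + 0.766301 = 1.093648.
Q̄ = (S_0/π) × [bracket] = (1361/π) × 1.093648 = 473.79 W/m².
Ratio Q̄_A / Q̄_B = 412.16 / 473.79 = 0.8699.

Q̄_A / Q̄_B ≈ 0.870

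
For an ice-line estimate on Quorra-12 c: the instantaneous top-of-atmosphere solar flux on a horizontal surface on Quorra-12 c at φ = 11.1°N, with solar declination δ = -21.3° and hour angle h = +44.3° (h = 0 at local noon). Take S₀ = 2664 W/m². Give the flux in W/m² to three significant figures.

cos θ_z = sin φ sin δ + cos φ cos δ cos h = -0.069934 + 0.654331 = 0.584397.
Flux = S₀ · cos θ_z = 2664 × 0.584397 = 1557 W/m².

1.56e+03 W/m²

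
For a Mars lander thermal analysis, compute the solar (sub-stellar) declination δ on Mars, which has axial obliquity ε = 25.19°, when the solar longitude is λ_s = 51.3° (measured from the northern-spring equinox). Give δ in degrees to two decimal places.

sin δ = sin ε · sin λ_s = sin 25.19° × sin 51.3° = 0.332168.
δ = arcsin(0.332168) = +19.40°.

δ = +19.40°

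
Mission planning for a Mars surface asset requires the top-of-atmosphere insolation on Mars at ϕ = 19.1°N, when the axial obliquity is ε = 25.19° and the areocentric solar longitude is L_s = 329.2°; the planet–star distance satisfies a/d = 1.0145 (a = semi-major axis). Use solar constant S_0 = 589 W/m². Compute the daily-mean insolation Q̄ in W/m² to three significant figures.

Q̄ ≈ 157 W/m²

sin δ = sin 25.19° × sin 329.2° = -0.21794, so δ = -12.588°.
cos h₀ = −tan(+19.1°) tan(-12.588°) = 0.0773, h₀ = 1.4934 rad.
Bracket: h₀ sin ϕ sin δ + cos ϕ cos δ sin h₀ = 1.4934×0.32722×-0.21794 + 0.94495×0.97596×0.99701 = -0.106501 + 0.919476 = 0.812975.
Inverse-square distance factor (a/d)² = 1.0145² = 1.029210.
Q̄ = (S_0/π) × 1.029210 × [bracket] = (589/π) × 1.029210 × 0.812975 = 156.9 W/m².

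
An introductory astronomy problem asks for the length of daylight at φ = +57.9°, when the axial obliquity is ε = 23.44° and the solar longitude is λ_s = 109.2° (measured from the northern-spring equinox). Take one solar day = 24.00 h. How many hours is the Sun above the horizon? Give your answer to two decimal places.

17.37 h

Solar declination: sin δ = sin ε · sin λ_s = sin 23.44° × sin 109.2° = 0.37566, so δ = +22.065°.
cos H₀ = −tan φ · tan δ = −tan(+57.9°) × tan(+22.065°) = -0.6462, so H₀ = 2.2734 rad = 130.25°.
Daylight = 2H₀/(2π) × 24.00 h = (2.2734/π) × 24.00 = 17.37 h.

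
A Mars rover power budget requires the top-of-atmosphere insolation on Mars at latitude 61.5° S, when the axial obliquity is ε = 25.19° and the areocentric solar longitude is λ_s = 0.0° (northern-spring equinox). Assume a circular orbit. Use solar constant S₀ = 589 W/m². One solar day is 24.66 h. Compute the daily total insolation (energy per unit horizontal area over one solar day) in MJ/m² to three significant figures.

7.94 MJ/m²

sin δ = sin 25.19° × sin 0.0° = 0.00000, so δ = +0.000°.
cos H₀ = −tan(-61.5°) tan(+0.000°) = 0.0000, H₀ = 1.5708 rad.
Bracket: H₀ sin φ sin δ + cos φ cos δ sin H₀ = 1.5708×-0.87882×0.00000 + 0.47716×1.00000×1.00000 = -0.000000 + 0.477160 = 0.477160.
Q̄ = (S₀/π) × [bracket] = (589/π) × 0.477160 = 89.460 W/m².
Daily total = Q̄ × 24.66 h × 3600 s/h = 89.460 × 24.66 × 3600 / 10⁶ = 7.942 MJ/m².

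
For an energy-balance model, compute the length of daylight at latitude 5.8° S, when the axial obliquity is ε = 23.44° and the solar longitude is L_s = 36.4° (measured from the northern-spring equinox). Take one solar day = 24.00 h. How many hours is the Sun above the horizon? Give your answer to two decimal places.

Solar declination: sin δ = sin ε · sin L_s = sin 23.44° × sin 36.4° = 0.23606, so δ = +13.654°.
cos h₀ = −tan ϕ · tan δ = −tan(-5.8°) × tan(+13.654°) = 0.0247, so h₀ = 1.5461 rad = 88.59°.
Daylight = 2h₀/(2π) × 24.00 h = (1.5461/π) × 24.00 = 11.81 h.

11.81 h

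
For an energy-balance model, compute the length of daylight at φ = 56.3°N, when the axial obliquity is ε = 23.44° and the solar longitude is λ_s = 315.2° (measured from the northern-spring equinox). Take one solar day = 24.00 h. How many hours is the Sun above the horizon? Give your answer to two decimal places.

Solar declination: sin δ = sin ε · sin λ_s = sin 23.44° × sin 315.2° = -0.28030, so δ = -16.278°.
cos H₀ = −tan φ · tan δ = −tan(+56.3°) × tan(-16.278°) = 0.4378, so H₀ = 1.1176 rad = 64.03°.
Daylight = 2H₀/(2π) × 24.00 h = (1.1176/π) × 24.00 = 8.54 h.

8.54 h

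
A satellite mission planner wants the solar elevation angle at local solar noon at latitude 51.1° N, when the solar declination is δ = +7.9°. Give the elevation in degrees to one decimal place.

46.8°

At local noon the hour angle is zero, so the zenith angle equals |ϕ − δ| = |+51.1° − (+7.900°)| = 43.200°.
Elevation = 90° − 43.200° = 46.8°.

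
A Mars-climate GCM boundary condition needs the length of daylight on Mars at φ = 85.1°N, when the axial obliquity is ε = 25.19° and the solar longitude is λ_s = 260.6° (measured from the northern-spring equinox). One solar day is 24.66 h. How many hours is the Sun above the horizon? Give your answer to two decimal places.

Solar declination: sin δ = sin ε · sin λ_s = sin 25.19° × sin 260.6° = -0.41991, so δ = -24.829°.
cos H₀ = −tan φ · tan δ = 5.3968 ≥ 1, so the Sun never rises (polar night) and H₀ = 0.
Daylight = 2H₀/(2π) × 24.66 h = (0.0000/π) × 24.66 = 0.00 h.

0.00 h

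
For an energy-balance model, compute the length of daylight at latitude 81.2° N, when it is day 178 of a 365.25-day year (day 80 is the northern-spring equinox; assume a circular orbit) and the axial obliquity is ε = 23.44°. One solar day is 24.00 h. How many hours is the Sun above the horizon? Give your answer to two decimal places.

Solar longitude: λ_s = 360° × (178 − 80)/365.25 = 96.591°.
sin δ = sin 23.44° × sin 96.591° = 0.39516, so δ = +23.276°.
Sunrise equation: cos H₀ = −tan φ · tan δ = -2.7787 ≤ −1, so the Sun never sets (polar day) and H₀ = π.
Daylight = 2H₀/(2π) × 24.00 h = (3.1416/π) × 24.00 = 24.00 h.

24.00 h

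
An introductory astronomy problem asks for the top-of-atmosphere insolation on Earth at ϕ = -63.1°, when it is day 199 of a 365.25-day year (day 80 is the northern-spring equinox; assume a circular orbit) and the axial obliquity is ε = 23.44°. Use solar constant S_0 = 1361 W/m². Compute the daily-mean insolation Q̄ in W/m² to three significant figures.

Solar longitude: L_s = 360° × (199 − 80)/365.25 = 117.290°.
sin δ = sin 23.44° × sin 117.290° = 0.35352, so δ = +20.702°.
cos h₀ = −tan(-63.1°) tan(+20.702°) = 0.7449, h₀ = 0.7304 rad.
Bracket: h₀ sin ϕ sin δ + cos ϕ cos δ sin h₀ = 0.7304×-0.89180×0.35352 + 0.45243×0.93543×0.66716 = -0.230273 + 0.282353 = 0.052080.
Q̄ = (S_0/π) × [bracket] = (1361/π) × 0.052080 = 22.56 W/m².

Q̄ ≈ 22.6 W/m²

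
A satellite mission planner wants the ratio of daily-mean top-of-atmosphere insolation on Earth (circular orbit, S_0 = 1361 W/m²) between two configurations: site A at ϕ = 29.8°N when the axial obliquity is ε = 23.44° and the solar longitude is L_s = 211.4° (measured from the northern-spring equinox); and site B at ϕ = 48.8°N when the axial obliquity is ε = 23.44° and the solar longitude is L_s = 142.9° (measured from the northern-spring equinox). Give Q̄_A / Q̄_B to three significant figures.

— Configuration A (ϕ=+29.8°):
Solar declination: sin δ = sin ε · sin L_s = sin 23.44° × sin 211.4° = -0.20725, so δ = -11.961°.
cos h₀ = −tan(+29.8°) tan(-11.961°) = 0.1213, h₀ = 1.4492 rad.
Bracket: h₀ sin ϕ sin δ + cos ϕ cos δ sin h₀ = 1.4492×0.49697×-0.20725 + 0.86777×0.97829×0.99261 = -0.149263 + 0.842657 = 0.693394.
Q̄ = (S_0/π) × [bracket] = (1361/π) × 0.693394 = 300.39 W/m².
— Configuration B (ϕ=+48.8°):
Solar declination: sin δ = sin ε · sin L_s = sin 23.44° × sin 142.9° = 0.23995, so δ = +13.884°.
cos h₀ = −tan(+48.8°) tan(+13.884°) = -0.2823, h₀ = 1.8570 rad.
Bracket: h₀ sin ϕ sin δ + cos ϕ cos δ sin h₀ = 1.8570×0.75241×0.23995 + 0.65869×0.97079×0.95931 = 0.335264 + 0.613430 = 0.948694.
Q̄ = (S_0/π) × [bracket] = (1361/π) × 0.948694 = 410.99 W/m².
Ratio Q̄_A / Q̄_B = 300.39 / 410.99 = 0.7309.

Q̄_A / Q̄_B ≈ 0.731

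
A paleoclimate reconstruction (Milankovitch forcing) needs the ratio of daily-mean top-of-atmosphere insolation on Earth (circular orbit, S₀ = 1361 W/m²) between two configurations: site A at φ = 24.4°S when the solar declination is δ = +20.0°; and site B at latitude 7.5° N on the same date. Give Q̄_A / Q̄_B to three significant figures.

Q̄_A / Q̄_B ≈ 0.644

— Configuration A (φ=-24.4°):
cos H₀ = −tan(-24.4°) tan(+20.000°) = 0.1651, H₀ = 1.4049 rad.
Bracket: H₀ sin φ sin δ + cos φ cos δ sin H₀ = 1.4049×-0.41310×0.34202 + 0.91068×0.93969×0.98628 = -0.198496 + 0.844016 = 0.645520.
Q̄ = (S₀/π) × [bracket] = (1361/π) × 0.645520 = 279.65 W/m².
— Configuration B (φ=+7.5°):
cos H₀ = −tan(+7.5°) tan(+20.000°) = -0.0479, H₀ = 1.6187 rad.
Bracket: H₀ sin φ sin δ + cos φ cos δ sin H₀ = 1.6187×0.13053×0.34202 + 0.99144×0.93969×0.99885 = 0.072265 + 0.930575 = 1.002840.
Q̄ = (S₀/π) × [bracket] = (1361/π) × 1.002840 = 434.45 W/m².
Ratio Q̄_A / Q̄_B = 279.65 / 434.45 = 0.6437.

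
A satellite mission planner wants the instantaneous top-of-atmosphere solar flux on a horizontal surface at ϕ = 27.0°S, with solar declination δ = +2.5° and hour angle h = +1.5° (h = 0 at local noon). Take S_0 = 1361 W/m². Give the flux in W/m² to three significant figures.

cos θ_z = sin ϕ sin δ + cos ϕ cos δ cos h = -0.019803 + 0.889853 = 0.870050.
Flux = S_0 · cos θ_z = 1361 × 0.870050 = 1184 W/m².

1.18e+03 W/m²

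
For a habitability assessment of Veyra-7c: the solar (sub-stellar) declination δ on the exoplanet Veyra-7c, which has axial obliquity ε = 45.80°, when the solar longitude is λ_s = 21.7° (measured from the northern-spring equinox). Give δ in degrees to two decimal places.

δ = +15.37°

sin δ = sin ε · sin λ_s = sin 45.80° × sin 21.7° = 0.265075.
δ = arcsin(0.265075) = +15.37°.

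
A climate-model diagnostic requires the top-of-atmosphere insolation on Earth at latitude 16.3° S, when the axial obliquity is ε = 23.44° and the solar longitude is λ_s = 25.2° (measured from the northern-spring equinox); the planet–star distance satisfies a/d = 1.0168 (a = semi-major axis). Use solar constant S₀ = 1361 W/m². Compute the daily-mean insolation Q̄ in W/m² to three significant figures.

Solar declination: sin δ = sin ε · sin λ_s = sin 23.44° × sin 25.2° = 0.16937, so δ = +9.751°.
cos H₀ = −tan(-16.3°) tan(+9.751°) = 0.0503, H₀ = 1.5205 rad.
Bracket: H₀ sin φ sin δ + cos φ cos δ sin H₀ = 1.5205×-0.28067×0.16937 + 0.95981×0.98555×0.99874 = -0.072280 + 0.944749 = 0.872469.
Inverse-square distance factor (a/d)² = 1.0168² = 1.033882.
Q̄ = (S₀/π) × 1.033882 × [bracket] = (1361/π) × 1.033882 × 0.872469 = 390.8 W/m².

Q̄ ≈ 391 W/m²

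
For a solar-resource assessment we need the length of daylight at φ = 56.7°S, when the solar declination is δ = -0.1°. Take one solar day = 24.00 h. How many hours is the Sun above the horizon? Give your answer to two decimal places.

cos H₀ = −tan φ · tan δ = −tan(-56.7°) × tan(-0.100°) = -0.0027, so H₀ = 1.5735 rad = 90.15°.
Daylight = 2H₀/(2π) × 24.00 h = (1.5735/π) × 24.00 = 12.02 h.

12.02 h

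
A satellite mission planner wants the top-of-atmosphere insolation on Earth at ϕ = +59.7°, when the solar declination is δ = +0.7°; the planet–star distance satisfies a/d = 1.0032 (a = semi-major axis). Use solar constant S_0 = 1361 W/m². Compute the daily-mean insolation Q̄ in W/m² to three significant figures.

cos h₀ = −tan(+59.7°) tan(+0.700°) = -0.0209, h₀ = 1.5917 rad.
Bracket: h₀ sin ϕ sin δ + cos ϕ cos δ sin h₀ = 1.5917×0.86340×0.01222 + 0.50453×0.99993×0.99978 = 0.016794 + 0.504384 = 0.521178.
Inverse-square distance factor (a/d)² = 1.0032² = 1.006410.
Q̄ = (S_0/π) × 1.006410 × [bracket] = (1361/π) × 1.006410 × 0.521178 = 227.2 W/m².

Q̄ ≈ 227 W/m²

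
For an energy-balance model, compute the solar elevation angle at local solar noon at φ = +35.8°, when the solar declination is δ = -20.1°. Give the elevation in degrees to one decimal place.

At local noon the hour angle is zero, so the zenith angle equals |φ − δ| = |+35.8° − (-20.100°)| = 55.900°.
Elevation = 90° − 55.900° = 34.1°.

34.1°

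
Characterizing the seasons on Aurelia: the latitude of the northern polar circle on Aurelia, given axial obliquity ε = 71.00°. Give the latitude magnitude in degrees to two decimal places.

The polar circle is the lowest latitude that experiences at least one full rotation of continuous daylight at the northern-summer solstice; it lies at |ϕ| = 90° − ε = 90° − 71.00° = 19.00°.

19.00°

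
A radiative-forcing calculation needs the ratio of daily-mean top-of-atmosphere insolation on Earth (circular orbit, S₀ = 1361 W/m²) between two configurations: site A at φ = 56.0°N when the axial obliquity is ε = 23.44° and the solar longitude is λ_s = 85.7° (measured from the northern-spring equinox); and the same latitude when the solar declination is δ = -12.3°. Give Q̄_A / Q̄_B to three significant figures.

Q̄_A / Q̄_B ≈ 3.83

— Configuration A (φ=+56.0°):
Solar declination: sin δ = sin ε · sin λ_s = sin 23.44° × sin 85.7° = 0.39667, so δ = +23.370°.
cos H₀ = −tan(+56.0°) tan(+23.370°) = -0.6406, H₀ = 2.2661 rad.
Bracket: H₀ sin φ sin δ + cos φ cos δ sin H₀ = 2.2661×0.82904×0.39667 + 0.55919×0.91796×0.76784 = 0.745219 + 0.394143 = 1.139362.
Q̄ = (S₀/π) × [bracket] = (1361/π) × 1.139362 = 493.59 W/m².
— Configuration B (φ=+56.0°):
cos H₀ = −tan(+56.0°) tan(-12.300°) = 0.3233, H₀ = 1.2416 rad.
Bracket: H₀ sin φ sin δ + cos φ cos δ sin H₀ = 1.2416×0.82904×-0.21303 + 0.55919×0.97705×0.94631 = -0.219279 + 0.517023 = 0.297744.
Q̄ = (S₀/π) × [bracket] = (1361/π) × 0.297744 = 128.99 W/m².
Ratio Q̄_A / Q̄_B = 493.59 / 128.99 = 3.827.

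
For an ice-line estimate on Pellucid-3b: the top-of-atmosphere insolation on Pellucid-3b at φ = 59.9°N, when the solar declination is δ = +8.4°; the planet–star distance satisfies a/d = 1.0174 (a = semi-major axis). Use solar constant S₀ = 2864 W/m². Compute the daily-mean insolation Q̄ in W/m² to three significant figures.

cos H₀ = −tan(+59.9°) tan(+8.400°) = -0.2547, H₀ = 1.8284 rad.
Bracket: H₀ sin φ sin δ + cos φ cos δ sin H₀ = 1.8284×0.86515×0.14608 + 0.50151×0.98927×0.96701 = 0.231075 + 0.479762 = 0.710837.
Inverse-square distance factor (a/d)² = 1.0174² = 1.035103.
Q̄ = (S₀/π) × 1.035103 × [bracket] = (2864/π) × 1.035103 × 0.710837 = 670.8 W/m².

Q̄ ≈ 671 W/m²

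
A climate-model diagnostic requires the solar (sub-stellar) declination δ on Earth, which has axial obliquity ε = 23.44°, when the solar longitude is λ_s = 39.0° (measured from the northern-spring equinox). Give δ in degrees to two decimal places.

sin δ = sin ε · sin λ_s = sin 23.44° × sin 39.0° = 0.250336.
δ = arcsin(0.250336) = +14.50°.

δ = +14.50°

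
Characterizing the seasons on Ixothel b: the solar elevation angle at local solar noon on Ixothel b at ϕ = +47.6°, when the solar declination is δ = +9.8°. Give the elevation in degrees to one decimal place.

52.2°

At local noon the hour angle is zero, so the zenith angle equals |ϕ − δ| = |+47.6° − (+9.800°)| = 37.800°.
Elevation = 90° − 37.800° = 52.2°.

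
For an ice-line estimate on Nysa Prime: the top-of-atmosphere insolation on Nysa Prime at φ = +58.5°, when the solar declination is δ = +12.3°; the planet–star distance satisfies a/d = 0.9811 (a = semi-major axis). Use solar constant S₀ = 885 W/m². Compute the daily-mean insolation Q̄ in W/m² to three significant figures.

cos H₀ = −tan(+58.5°) tan(+12.300°) = -0.3558, H₀ = 1.9346 rad.
Bracket: H₀ sin φ sin δ + cos φ cos δ sin H₀ = 1.9346×0.85264×0.21303 + 0.52250×0.97705×0.93456 = 0.351397 + 0.477101 = 0.828498.
Inverse-square distance factor (a/d)² = 0.9811² = 0.962557.
Q̄ = (S₀/π) × 0.962557 × [bracket] = (885/π) × 0.962557 × 0.828498 = 224.7 W/m².

Q̄ ≈ 225 W/m²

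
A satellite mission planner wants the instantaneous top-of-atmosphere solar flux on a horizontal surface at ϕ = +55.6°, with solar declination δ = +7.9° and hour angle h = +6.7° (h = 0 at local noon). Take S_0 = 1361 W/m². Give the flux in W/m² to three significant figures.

cos θ_z = sin ϕ sin δ + cos ϕ cos δ cos h = 0.113407 + 0.555783 = 0.669190.
Flux = S_0 · cos θ_z = 1361 × 0.669190 = 910.8 W/m².

911 W/m²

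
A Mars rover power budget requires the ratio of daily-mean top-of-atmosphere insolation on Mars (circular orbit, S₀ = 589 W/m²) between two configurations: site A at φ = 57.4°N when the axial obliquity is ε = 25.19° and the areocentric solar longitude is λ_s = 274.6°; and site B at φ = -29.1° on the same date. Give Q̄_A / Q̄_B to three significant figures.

Q̄_A / Q̄_B ≈ 0.0565

— Configuration A (φ=+57.4°):
sin δ = sin 25.19° × sin 274.6° = -0.42425, so δ = -25.103°.
cos H₀ = −tan(+57.4°) tan(-25.103°) = 0.7326, H₀ = 0.7487 rad.
Bracket: H₀ sin φ sin δ + cos φ cos δ sin H₀ = 0.7487×0.84245×-0.42425 + 0.53877×0.90554×0.68068 = -0.267592 + 0.332089 = 0.064497.
Q̄ = (S₀/π) × [bracket] = (589/π) × 0.064497 = 12.092 W/m².
— Configuration B (φ=-29.1°):
cos H₀ = −tan(-29.1°) tan(-25.103°) = -0.2608, H₀ = 1.8346 rad.
Bracket: H₀ sin φ sin δ + cos φ cos δ sin H₀ = 1.8346×-0.48634×-0.42425 + 0.87377×0.90554×0.96540 = 0.378533 + 0.763857 = 1.142390.
Q̄ = (S₀/π) × [bracket] = (589/π) × 1.142390 = 214.18 W/m².
Ratio Q̄_A / Q̄_B = 12.092 / 214.18 = 0.05646.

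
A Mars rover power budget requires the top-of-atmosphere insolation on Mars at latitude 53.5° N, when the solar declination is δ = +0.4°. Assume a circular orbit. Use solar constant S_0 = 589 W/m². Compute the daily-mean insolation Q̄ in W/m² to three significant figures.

cos h₀ = −tan(+53.5°) tan(+0.400°) = -0.0094, h₀ = 1.5802 rad.
Bracket: h₀ sin ϕ sin δ + cos ϕ cos δ sin h₀ = 1.5802×0.80386×0.00698 + 0.59482×0.99998×0.99996 = 0.008866 + 0.594784 = 0.603650.
Q̄ = (S_0/π) × [bracket] = (589/π) × 0.603650 = 113.2 W/m².

Q̄ ≈ 113 W/m²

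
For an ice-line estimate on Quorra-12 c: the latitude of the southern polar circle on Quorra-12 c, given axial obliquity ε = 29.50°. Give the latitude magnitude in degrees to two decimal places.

60.50°

The polar circle is the lowest latitude that experiences at least one full rotation of continuous darkness at the northern-summer solstice; it lies at |φ| = 90° − ε = 90° − 29.50° = 60.50°.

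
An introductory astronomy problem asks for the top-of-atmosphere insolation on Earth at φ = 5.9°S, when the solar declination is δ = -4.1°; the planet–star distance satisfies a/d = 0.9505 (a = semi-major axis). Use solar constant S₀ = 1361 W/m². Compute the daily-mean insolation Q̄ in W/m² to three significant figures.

cos H₀ = −tan(-5.9°) tan(-4.100°) = -0.0074, H₀ = 1.5782 rad.
Bracket: H₀ sin φ sin δ + cos φ cos δ sin H₀ = 1.5782×-0.10279×-0.07150 + 0.99470×0.99744×0.99997 = 0.011599 + 0.992124 = 1.003723.
Inverse-square distance factor (a/d)² = 0.9505² = 0.903450.
Q̄ = (S₀/π) × 0.903450 × [bracket] = (1361/π) × 0.903450 × 1.003723 = 392.8 W/m².

Q̄ ≈ 393 W/m²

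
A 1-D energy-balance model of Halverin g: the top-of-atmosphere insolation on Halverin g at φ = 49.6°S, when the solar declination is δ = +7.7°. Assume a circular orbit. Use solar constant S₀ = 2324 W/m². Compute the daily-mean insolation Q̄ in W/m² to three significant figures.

Q̄ ≈ 363 W/m²

cos H₀ = −tan(-49.6°) tan(+7.700°) = 0.1589, H₀ = 1.4113 rad.
Bracket: H₀ sin φ sin δ + cos φ cos δ sin H₀ = 1.4113×-0.76154×0.13399 + 0.64812×0.99098×0.98730 = -0.144007 + 0.634117 = 0.490110.
Q̄ = (S₀/π) × [bracket] = (2324/π) × 0.490110 = 362.6 W/m².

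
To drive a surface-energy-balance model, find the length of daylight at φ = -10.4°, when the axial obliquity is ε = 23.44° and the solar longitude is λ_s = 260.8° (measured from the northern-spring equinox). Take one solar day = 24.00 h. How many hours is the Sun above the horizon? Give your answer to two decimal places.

12.60 h

Solar declination: sin δ = sin ε · sin λ_s = sin 23.44° × sin 260.8° = -0.39267, so δ = -23.121°.
cos H₀ = −tan φ · tan δ = −tan(-10.4°) × tan(-23.121°) = -0.0784, so H₀ = 1.6492 rad = 94.49°.
Daylight = 2H₀/(2π) × 24.00 h = (1.6492/π) × 24.00 = 12.60 h.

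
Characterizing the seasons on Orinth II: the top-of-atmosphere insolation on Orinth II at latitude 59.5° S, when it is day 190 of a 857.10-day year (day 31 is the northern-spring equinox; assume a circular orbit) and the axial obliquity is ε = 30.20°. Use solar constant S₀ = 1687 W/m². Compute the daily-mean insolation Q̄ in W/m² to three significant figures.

Q̄ ≈ 8.93 W/m²

Solar longitude: λ_s = 360° × (190 − 31)/857.10 = 66.783°.
sin δ = sin 30.20° × sin 66.783° = 0.46229, so δ = +27.535°.
cos H₀ = −tan(-59.5°) tan(+27.535°) = 0.8851, H₀ = 0.4842 rad.
Bracket: H₀ sin φ sin δ + cos φ cos δ sin H₀ = 0.4842×-0.86163×0.46229 + 0.50754×0.88673×0.46549 = -0.192868 + 0.209494 = 0.016626.
Q̄ = (S₀/π) × [bracket] = (1687/π) × 0.016626 = 8.928 W/m².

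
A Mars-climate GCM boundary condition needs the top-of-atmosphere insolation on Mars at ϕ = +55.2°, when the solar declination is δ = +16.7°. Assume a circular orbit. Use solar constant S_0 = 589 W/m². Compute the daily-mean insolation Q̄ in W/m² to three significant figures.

Q̄ ≈ 182 W/m²

cos h₀ = −tan(+55.2°) tan(+16.700°) = -0.4317, h₀ = 2.0171 rad.
Bracket: h₀ sin ϕ sin δ + cos ϕ cos δ sin h₀ = 2.0171×0.82115×0.28736 + 0.57071×0.95782×0.90203 = 0.475966 + 0.493083 = 0.969049.
Q̄ = (S_0/π) × [bracket] = (589/π) × 0.969049 = 181.7 W/m².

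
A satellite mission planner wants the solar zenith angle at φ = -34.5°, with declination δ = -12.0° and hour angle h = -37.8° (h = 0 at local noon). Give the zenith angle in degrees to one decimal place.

θ_z = 41.0°

cos θ_z = sin φ sin δ + cos φ cos δ cos h = 0.117762 + 0.636957 = 0.754719.
θ_z = arccos(0.754719) = 41.0°.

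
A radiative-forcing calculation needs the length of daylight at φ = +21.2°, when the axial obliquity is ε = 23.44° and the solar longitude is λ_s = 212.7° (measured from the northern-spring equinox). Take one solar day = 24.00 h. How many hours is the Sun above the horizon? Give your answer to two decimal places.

11.35 h

Solar declination: sin δ = sin ε · sin λ_s = sin 23.44° × sin 212.7° = -0.21490, so δ = -12.410°.
cos H₀ = −tan φ · tan δ = −tan(+21.2°) × tan(-12.410°) = 0.0853, so H₀ = 1.4853 rad = 85.10°.
Daylight = 2H₀/(2π) × 24.00 h = (1.4853/π) × 24.00 = 11.35 h.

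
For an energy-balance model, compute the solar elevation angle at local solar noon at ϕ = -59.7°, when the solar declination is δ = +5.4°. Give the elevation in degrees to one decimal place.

At local noon the hour angle is zero, so the zenith angle equals |ϕ − δ| = |-59.7° − (+5.400°)| = 65.100°.
Elevation = 90° − 65.100° = 24.9°.

24.9°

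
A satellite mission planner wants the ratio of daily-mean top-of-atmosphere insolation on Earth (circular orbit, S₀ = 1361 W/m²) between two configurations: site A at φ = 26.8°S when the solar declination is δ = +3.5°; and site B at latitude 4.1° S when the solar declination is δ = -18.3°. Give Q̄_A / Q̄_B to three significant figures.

— Configuration A (φ=-26.8°):
cos H₀ = −tan(-26.8°) tan(+3.500°) = 0.0309, H₀ = 1.5399 rad.
Bracket: H₀ sin φ sin δ + cos φ cos δ sin H₀ = 1.5399×-0.45088×0.06105 + 0.89259×0.99813×0.99952 = -0.042388 + 0.890493 = 0.848105.
Q̄ = (S₀/π) × [bracket] = (1361/π) × 0.848105 = 367.42 W/m².
— Configuration B (φ=-4.1°):
cos H₀ = −tan(-4.1°) tan(-18.300°) = -0.0237, H₀ = 1.5945 rad.
Bracket: H₀ sin φ sin δ + cos φ cos δ sin H₀ = 1.5945×-0.07150×-0.31399 + 0.99744×0.94943×0.99972 = 0.035797 + 0.946734 = 0.982531.
Q̄ = (S₀/π) × [bracket] = (1361/π) × 0.982531 = 425.65 W/m².
Ratio Q̄_A / Q̄_B = 367.42 / 425.65 = 0.8632.

Q̄_A / Q̄_B ≈ 0.863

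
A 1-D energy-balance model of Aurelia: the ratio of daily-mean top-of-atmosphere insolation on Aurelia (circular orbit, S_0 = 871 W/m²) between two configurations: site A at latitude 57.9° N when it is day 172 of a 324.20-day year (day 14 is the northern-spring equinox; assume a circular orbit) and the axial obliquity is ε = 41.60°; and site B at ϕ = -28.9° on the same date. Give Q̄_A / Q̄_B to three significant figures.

Q̄_A / Q̄_B ≈ 0.722

— Configuration A (ϕ=+57.9°):
Solar longitude: L_s = 360° × (172 − 14)/324.20 = 175.447°.
sin δ = sin 41.60° × sin 175.447° = 0.05270, so δ = +3.021°.
cos h₀ = −tan(+57.9°) tan(+3.021°) = -0.0841, h₀ = 1.6550 rad.
Bracket: h₀ sin ϕ sin δ + cos ϕ cos δ sin h₀ = 1.6550×0.84712×0.05270 + 0.53140×0.99861×0.99645 = 0.073885 + 0.528778 = 0.602663.
Q̄ = (S_0/π) × [bracket] = (871/π) × 0.602663 = 167.09 W/m².
— Configuration B (ϕ=-28.9°):
cos h₀ = −tan(-28.9°) tan(+3.021°) = 0.0291, h₀ = 1.5417 rad.
Bracket: h₀ sin ϕ sin δ + cos ϕ cos δ sin h₀ = 1.5417×-0.48328×0.05270 + 0.87546×0.99861×0.99958 = -0.039265 + 0.873876 = 0.834611.
Q̄ = (S_0/π) × [bracket] = (871/π) × 0.834611 = 231.39 W/m².
Ratio Q̄_A / Q̄_B = 167.09 / 231.39 = 0.7221.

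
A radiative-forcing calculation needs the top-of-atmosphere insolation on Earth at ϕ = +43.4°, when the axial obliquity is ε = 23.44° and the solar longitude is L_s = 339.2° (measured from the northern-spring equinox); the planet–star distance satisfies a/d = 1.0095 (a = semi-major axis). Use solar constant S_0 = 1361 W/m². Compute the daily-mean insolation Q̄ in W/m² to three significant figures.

Q̄ ≈ 253 W/m²

Solar declination: sin δ = sin ε · sin L_s = sin 23.44° × sin 339.2° = -0.14126, so δ = -8.121°.
cos h₀ = −tan(+43.4°) tan(-8.121°) = 0.1349, h₀ = 1.4354 rad.
Bracket: h₀ sin ϕ sin δ + cos ϕ cos δ sin h₀ = 1.4354×0.68709×-0.14126 + 0.72657×0.98997×0.99085 = -0.139318 + 0.712701 = 0.573383.
Inverse-square distance factor (a/d)² = 1.0095² = 1.019090.
Q̄ = (S_0/π) × 1.019090 × [bracket] = (1361/π) × 1.019090 × 0.573383 = 253.1 W/m².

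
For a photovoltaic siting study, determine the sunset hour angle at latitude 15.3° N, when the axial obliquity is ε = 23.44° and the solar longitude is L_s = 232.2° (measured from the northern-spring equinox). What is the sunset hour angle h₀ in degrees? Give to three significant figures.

Solar declination: sin δ = sin ε · sin L_s = sin 23.44° × sin 232.2° = -0.31431, so δ = -18.319°.
cos h₀ = −tan ϕ · tan δ = −tan(+15.3°) × tan(-18.319°) = 0.0906, so h₀ = 1.4801 rad = 84.80°.

h₀ = 84.8°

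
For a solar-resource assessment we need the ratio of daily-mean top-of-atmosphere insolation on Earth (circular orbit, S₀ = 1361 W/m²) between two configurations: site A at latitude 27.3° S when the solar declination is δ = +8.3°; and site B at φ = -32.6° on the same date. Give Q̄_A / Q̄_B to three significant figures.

Q̄_A / Q̄_B ≈ 1.09

— Configuration A (φ=-27.3°):
cos H₀ = −tan(-27.3°) tan(+8.300°) = 0.0753, H₀ = 1.4954 rad.
Bracket: H₀ sin φ sin δ + cos φ cos δ sin H₀ = 1.4954×-0.45865×0.14436 + 0.88862×0.98953×0.99716 = -0.099012 + 0.876819 = 0.777807.
Q̄ = (S₀/π) × [bracket] = (1361/π) × 0.777807 = 336.96 W/m².
— Configuration B (φ=-32.6°):
cos H₀ = −tan(-32.6°) tan(+8.300°) = 0.0933, H₀ = 1.4774 rad.
Bracket: H₀ sin φ sin δ + cos φ cos δ sin H₀ = 1.4774×-0.53877×0.14436 + 0.84245×0.98953×0.99564 = -0.114907 + 0.829995 = 0.715088.
Q̄ = (S₀/π) × [bracket] = (1361/π) × 0.715088 = 309.79 W/m².
Ratio Q̄_A / Q̄_B = 336.96 / 309.79 = 1.088.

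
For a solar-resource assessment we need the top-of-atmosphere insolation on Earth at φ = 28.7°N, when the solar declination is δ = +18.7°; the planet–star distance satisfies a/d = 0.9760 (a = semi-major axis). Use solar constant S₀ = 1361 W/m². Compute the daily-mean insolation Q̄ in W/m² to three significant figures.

cos H₀ = −tan(+28.7°) tan(+18.700°) = -0.1853, H₀ = 1.7572 rad.
Bracket: H₀ sin φ sin δ + cos φ cos δ sin H₀ = 1.7572×0.48022×0.32061 + 0.87715×0.94721×0.98268 = 0.270544 + 0.816455 = 1.086999.
Inverse-square distance factor (a/d)² = 0.9760² = 0.952576.
Q̄ = (S₀/π) × 0.952576 × [bracket] = (1361/π) × 0.952576 × 1.086999 = 448.6 W/m².

Q̄ ≈ 449 W/m²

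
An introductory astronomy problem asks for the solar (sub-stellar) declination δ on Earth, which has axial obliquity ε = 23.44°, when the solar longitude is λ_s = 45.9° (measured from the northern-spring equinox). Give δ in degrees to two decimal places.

δ = +16.60°

sin δ = sin ε · sin λ_s = sin 23.44° × sin 45.9° = 0.285662.
δ = arcsin(0.285662) = +16.60°.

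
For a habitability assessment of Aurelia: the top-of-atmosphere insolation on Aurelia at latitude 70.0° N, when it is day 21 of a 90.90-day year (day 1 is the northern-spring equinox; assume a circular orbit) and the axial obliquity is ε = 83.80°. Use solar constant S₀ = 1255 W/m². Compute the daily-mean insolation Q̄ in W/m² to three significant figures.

Solar longitude: λ_s = 360° × (21 − 1)/90.90 = 79.208°.
sin δ = sin 83.80° × sin 79.208° = 0.97657, so δ = +77.572°.
cos H₀ = −tan(+70.0°) tan(+77.572°) = -12.4673 ≤ −1 ⇒ polar day, H₀ = π.
Bracket: H₀ sin φ sin δ + cos φ cos δ sin H₀ = 3.1416×0.93969×0.97657 + 0.34202×0.21521×0.00000 = 2.882962 + 0.000000 = 2.882962.
Q̄ = (S₀/π) × [bracket] = (1255/π) × 2.882962 = 1152 W/m².

Q̄ ≈ 1.15e+03 W/m²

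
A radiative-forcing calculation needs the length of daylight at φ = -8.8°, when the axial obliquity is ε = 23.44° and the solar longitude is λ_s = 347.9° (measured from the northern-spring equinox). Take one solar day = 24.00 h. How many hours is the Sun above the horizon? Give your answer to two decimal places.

12.10 h

Solar declination: sin δ = sin ε · sin λ_s = sin 23.44° × sin 347.9° = -0.08338, so δ = -4.783°.
cos H₀ = −tan φ · tan δ = −tan(-8.8°) × tan(-4.783°) = -0.0130, so H₀ = 1.5838 rad = 90.74°.
Daylight = 2H₀/(2π) × 24.00 h = (1.5838/π) × 24.00 = 12.10 h.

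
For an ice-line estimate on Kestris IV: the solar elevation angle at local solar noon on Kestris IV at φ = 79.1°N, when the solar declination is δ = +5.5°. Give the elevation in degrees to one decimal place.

16.4°

At local noon the hour angle is zero, so the zenith angle equals |φ − δ| = |+79.1° − (+5.500°)| = 73.600°.
Elevation = 90° − 73.600° = 16.4°.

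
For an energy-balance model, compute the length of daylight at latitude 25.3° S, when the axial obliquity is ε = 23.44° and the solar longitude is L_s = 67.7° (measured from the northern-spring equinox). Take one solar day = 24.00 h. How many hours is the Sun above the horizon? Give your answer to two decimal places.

Solar declination: sin δ = sin ε · sin L_s = sin 23.44° × sin 67.7° = 0.36804, so δ = +21.595°.
cos h₀ = −tan ϕ · tan δ = −tan(-25.3°) × tan(+21.595°) = 0.1871, so h₀ = 1.3826 rad = 79.22°.
Daylight = 2h₀/(2π) × 24.00 h = (1.3826/π) × 24.00 = 10.56 h.

10.56 h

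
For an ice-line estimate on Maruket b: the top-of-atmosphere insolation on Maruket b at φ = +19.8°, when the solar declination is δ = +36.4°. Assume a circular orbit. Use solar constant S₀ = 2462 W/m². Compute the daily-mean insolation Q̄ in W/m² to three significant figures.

Q̄ ≈ 862 W/m²

cos H₀ = −tan(+19.8°) tan(+36.400°) = -0.2654, H₀ = 1.8394 rad.
Bracket: H₀ sin φ sin δ + cos φ cos δ sin H₀ = 1.8394×0.33874×0.59342 + 0.94088×0.80489×0.96413 = 0.369747 + 0.730140 = 1.099887.
Q̄ = (S₀/π) × [bracket] = (2462/π) × 1.099887 = 862.0 W/m².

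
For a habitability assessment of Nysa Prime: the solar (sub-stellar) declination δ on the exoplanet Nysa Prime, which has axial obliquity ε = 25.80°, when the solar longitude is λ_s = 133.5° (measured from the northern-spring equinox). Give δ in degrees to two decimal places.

sin δ = sin ε · sin λ_s = sin 25.80° × sin 133.5° = 0.315705.
δ = arcsin(0.315705) = +18.40°.

δ = +18.40°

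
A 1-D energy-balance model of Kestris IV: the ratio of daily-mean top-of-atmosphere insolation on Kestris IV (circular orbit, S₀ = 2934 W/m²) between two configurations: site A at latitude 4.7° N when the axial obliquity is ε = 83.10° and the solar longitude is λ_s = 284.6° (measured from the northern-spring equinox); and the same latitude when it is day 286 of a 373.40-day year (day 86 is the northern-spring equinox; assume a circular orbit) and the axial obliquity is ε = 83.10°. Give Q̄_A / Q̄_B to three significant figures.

Q̄_A / Q̄_B ≈ 0.174

— Configuration A (φ=+4.7°):
Solar declination: sin δ = sin ε · sin λ_s = sin 83.10° × sin 284.6° = -0.96070, so δ = -73.884°.
cos H₀ = −tan(+4.7°) tan(-73.884°) = 0.2845, H₀ = 1.2823 rad.
Bracket: H₀ sin φ sin δ + cos φ cos δ sin H₀ = 1.2823×0.08194×-0.96070 + 0.99664×0.27759×0.95866 = -0.100942 + 0.265220 = 0.164278.
Q̄ = (S₀/π) × [bracket] = (2934/π) × 0.164278 = 153.42 W/m².
— Configuration B (φ=+4.7°):
Solar longitude: λ_s = 360° × (286 − 86)/373.40 = 192.823°.
sin δ = sin 83.10° × sin 192.823° = -0.22033, so δ = -12.728°.
cos H₀ = −tan(+4.7°) tan(-12.728°) = 0.0186, H₀ = 1.5522 rad.
Bracket: H₀ sin φ sin δ + cos φ cos δ sin H₀ = 1.5522×0.08194×-0.22033 + 0.99664×0.97543×0.99983 = -0.028023 + 0.971987 = 0.943964.
Q̄ = (S₀/π) × [bracket] = (2934/π) × 0.943964 = 881.59 W/m².
Ratio Q̄_A / Q̄_B = 153.42 / 881.59 = 0.1740.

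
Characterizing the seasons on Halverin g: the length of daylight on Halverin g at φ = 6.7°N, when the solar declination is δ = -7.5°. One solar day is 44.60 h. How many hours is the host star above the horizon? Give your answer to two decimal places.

cos H₀ = −tan φ · tan δ = −tan(+6.7°) × tan(-7.500°) = 0.0155, so H₀ = 1.5553 rad = 89.11°.
Daylight = 2H₀/(2π) × 44.60 h = (1.5553/π) × 44.60 = 22.08 h.

22.08 h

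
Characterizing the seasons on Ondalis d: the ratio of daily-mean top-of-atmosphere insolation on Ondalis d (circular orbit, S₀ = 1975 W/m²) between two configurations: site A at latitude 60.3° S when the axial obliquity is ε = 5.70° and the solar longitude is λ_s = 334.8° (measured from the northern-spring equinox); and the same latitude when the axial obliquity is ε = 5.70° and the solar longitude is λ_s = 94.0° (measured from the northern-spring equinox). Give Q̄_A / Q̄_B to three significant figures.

— Configuration A (φ=-60.3°):
Solar declination: sin δ = sin ε · sin λ_s = sin 5.70° × sin 334.8° = -0.04229, so δ = -2.424°.
cos H₀ = −tan(-60.3°) tan(-2.424°) = -0.0742, H₀ = 1.6451 rad.
Bracket: H₀ sin φ sin δ + cos φ cos δ sin H₀ = 1.6451×-0.86863×-0.04229 + 0.49546×0.99911×0.99724 = 0.060432 + 0.493653 = 0.554085.
Q̄ = (S₀/π) × [bracket] = (1975/π) × 0.554085 = 348.33 W/m².
— Configuration B (φ=-60.3°):
Solar declination: sin δ = sin ε · sin λ_s = sin 5.70° × sin 94.0° = 0.09908, so δ = +5.686°.
cos H₀ = −tan(-60.3°) tan(+5.686°) = 0.1746, H₀ = 1.3953 rad.
Bracket: H₀ sin φ sin δ + cos φ cos δ sin H₀ = 1.3953×-0.86863×0.09908 + 0.49546×0.99508×0.98465 = -0.120085 + 0.485454 = 0.365369.
Q̄ = (S₀/π) × [bracket] = (1975/π) × 0.365369 = 229.69 W/m².
Ratio Q̄_A / Q̄_B = 348.33 / 229.69 = 1.517.

Q̄_A / Q̄_B ≈ 1.52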